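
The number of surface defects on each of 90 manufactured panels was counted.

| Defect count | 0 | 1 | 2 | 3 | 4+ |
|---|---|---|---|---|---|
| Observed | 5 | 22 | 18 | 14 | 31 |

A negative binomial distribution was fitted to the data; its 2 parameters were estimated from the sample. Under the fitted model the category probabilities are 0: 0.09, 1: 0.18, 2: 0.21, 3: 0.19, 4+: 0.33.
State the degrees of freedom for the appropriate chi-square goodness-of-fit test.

There are k = 5 categories and 2 parameters estimated from the data, so df = 5 − 1 − 2 = 2.

2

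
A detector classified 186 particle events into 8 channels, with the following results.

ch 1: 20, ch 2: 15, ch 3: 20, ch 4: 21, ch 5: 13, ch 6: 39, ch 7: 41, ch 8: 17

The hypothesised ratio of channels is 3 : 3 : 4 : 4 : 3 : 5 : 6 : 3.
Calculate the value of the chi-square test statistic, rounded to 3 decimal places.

6.603

Ratio total = 31. Expected counts: 186×3/31 = 18, 186×3/31 = 18, 186×4/31 = 24, 186×4/31 = 24, 186×3/31 = 18, 186×5/31 = 30, 186×6/31 = 36, 186×3/31 = 18.
χ² = (20−18)²/18 + (15−18)²/18 + (20−24)²/24 + (21−24)²/24 + (13−18)²/18 + (39−30)²/30 + (41−36)²/36 + (17−18)²/18
   = 0.2222 + 0.5000 + 0.6667 + 0.3750 + 1.3889 + 2.7000 + 0.6944 + 0.0556
Sum = 6.603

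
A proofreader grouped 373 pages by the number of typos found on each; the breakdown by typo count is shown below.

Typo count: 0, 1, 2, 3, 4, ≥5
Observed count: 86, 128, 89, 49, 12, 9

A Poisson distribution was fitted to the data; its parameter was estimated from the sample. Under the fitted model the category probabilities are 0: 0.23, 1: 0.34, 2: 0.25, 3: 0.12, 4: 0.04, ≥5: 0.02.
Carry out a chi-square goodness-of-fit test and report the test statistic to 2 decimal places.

Expected counts E_i = n·p_i: 373×0.23 = 85.79, 373×0.34 = 126.82, 373×0.25 = 93.25, 373×0.12 = 44.76, 373×0.04 = 14.92, 373×0.02 = 7.46.
cat         O        E   (O−E)²/E
0          86    85.79      0.001
1         128   126.82      0.011
2          89    93.25      0.194
3          49    44.76      0.402
4          12    14.92      0.571
≥5          9     7.46      0.318
Sum = 1.50

1.50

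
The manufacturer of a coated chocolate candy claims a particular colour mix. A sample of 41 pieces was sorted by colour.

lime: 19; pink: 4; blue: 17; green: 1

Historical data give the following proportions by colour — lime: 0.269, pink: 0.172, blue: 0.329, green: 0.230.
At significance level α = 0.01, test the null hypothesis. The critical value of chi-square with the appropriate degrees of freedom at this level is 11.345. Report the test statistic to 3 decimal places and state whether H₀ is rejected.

Expected counts E_i = n·p_i: 41×0.269 = 11.029, 41×0.172 = 7.052, 41×0.329 = 13.489, 41×0.230 = 9.43.
χ² = (19−11.029)²/11.029 + (4−7.052)²/7.052 + (17−13.489)²/13.489 + (1−9.43)²/9.43
   = 5.7609 + 1.3209 + 0.9139 + 7.5360
Sum = 15.532
df = 3. Since 15.532 > 11.345, we reject H₀.

15.532; reject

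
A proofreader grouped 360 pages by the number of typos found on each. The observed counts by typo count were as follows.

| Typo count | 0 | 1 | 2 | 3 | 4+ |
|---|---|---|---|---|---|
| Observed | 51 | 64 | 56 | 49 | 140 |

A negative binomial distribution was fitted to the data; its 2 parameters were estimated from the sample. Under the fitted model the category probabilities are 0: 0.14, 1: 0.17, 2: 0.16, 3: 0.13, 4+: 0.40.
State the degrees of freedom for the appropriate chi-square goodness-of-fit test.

There are k = 5 categories and 2 parameters estimated from the data, so df = 5 − 1 − 2 = 2.

2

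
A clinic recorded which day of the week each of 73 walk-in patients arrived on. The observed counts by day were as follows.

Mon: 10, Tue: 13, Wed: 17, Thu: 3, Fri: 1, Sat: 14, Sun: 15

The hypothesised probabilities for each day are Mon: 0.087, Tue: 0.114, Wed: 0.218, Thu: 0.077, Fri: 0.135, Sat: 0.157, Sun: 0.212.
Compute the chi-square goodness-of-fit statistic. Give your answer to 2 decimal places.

14.56

Expected counts E_i = n·p_i: 73×0.087 = 6.351, 73×0.114 = 8.322, 73×0.218 = 15.914, 73×0.077 = 5.621, 73×0.135 = 9.855, 73×0.157 = 11.461, 73×0.212 = 15.476.
cat         O        E   (O−E)²/E
Mon        10    6.351      2.097
Tue        13    8.322      2.630
Wed        17   15.914      0.074
Thu         3    5.621      1.222
Fri         1    9.855      7.956
Sat        14   11.461      0.562
Sun        15   15.476      0.015
Sum = 14.56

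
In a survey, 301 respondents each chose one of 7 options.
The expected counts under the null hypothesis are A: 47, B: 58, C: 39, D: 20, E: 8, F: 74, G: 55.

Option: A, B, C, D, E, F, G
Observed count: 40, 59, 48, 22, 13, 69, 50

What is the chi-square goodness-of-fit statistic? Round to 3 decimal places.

7.254

χ² = (40−47)²/47 + (59−58)²/58 + (48−39)²/39 + (22−20)²/20 + (13−8)²/8 + (69−74)²/74 + (50−55)²/55
   = 1.0426 + 0.0172 + 2.0769 + 0.2000 + 3.1250 + 0.3378 + 0.4545
Sum = 7.254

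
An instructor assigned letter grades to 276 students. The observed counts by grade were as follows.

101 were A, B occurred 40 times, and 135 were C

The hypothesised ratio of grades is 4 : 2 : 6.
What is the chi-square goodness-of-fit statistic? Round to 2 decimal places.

Ratio total = 12. Expected counts: 276×4/12 = 92, 276×2/12 = 46, 276×6/12 = 138.
A: (101 − 92)²/92 = 81/92 = 0.880
B: (40 − 46)²/46 = 36/46 = 0.783
C: (135 − 138)²/138 = 9/138 = 0.065
Sum = 1.73

1.73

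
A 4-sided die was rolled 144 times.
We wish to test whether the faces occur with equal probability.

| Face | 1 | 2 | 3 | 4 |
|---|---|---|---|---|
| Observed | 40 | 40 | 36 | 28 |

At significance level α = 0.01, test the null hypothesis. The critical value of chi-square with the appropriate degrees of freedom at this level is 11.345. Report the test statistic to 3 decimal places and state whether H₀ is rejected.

Expected count for each of the 4 categories: 144/4 = 36.
1: (40 − 36)²/36 = 16/36 = 0.4444
2: (40 − 36)²/36 = 16/36 = 0.4444
3: (36 − 36)²/36 = 0/36 = 0.0000
4: (28 − 36)²/36 = 64/36 = 1.7778
Sum = 2.667
df = 3. Since 2.667 < 11.345, we do not reject H₀.

2.667; do not reject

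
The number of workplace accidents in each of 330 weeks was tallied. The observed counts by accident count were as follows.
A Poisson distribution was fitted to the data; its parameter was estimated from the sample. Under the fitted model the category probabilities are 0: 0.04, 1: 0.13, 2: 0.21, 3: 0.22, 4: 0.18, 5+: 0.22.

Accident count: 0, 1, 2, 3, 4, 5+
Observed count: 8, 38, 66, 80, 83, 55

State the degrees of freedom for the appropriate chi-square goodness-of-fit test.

4

There are k = 6 categories and 1 parameter estimated from the data, so df = 6 − 1 − 1 = 4.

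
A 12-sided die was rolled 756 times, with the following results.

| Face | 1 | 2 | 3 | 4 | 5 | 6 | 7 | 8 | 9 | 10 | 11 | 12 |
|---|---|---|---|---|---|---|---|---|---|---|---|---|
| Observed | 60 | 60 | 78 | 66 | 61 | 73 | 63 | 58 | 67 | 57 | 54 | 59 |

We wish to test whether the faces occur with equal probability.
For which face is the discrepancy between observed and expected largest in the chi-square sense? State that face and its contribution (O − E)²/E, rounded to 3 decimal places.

3, 3.571

Under H₀ each category has probability 1/12, so each expected count is 756/12 = 63.
χ² = (60−63)²/63 + (60−63)²/63 + (78−63)²/63 + (66−63)²/63 + (61−63)²/63 + (73−63)²/63 + (63−63)²/63 + (58−63)²/63 + (67−63)²/63 + (57−63)²/63 + (54−63)²/63 + (59−63)²/63
   = 0.1429 + 0.1429 + 3.5714 + 0.1429 + 0.0635 + 1.5873 + 0.0000 + 0.3968 + 0.2540 + 0.5714 + 1.2857 + 0.2540
The largest term is for 3: 3.571.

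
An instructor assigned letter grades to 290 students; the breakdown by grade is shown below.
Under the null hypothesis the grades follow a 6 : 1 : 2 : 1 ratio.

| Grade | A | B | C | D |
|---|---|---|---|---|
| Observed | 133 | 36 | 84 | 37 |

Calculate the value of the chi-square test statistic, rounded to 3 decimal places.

25.213

Ratio total = 10. Expected counts: 290×6/10 = 174, 290×1/10 = 29, 290×2/10 = 58, 290×1/10 = 29.
A: (133 − 174)²/174 = 1681/174 = 9.6609
B: (36 − 29)²/29 = 49/29 = 1.6897
C: (84 − 58)²/58 = 676/58 = 11.6552
D: (37 − 29)²/29 = 64/29 = 2.2069
Sum = 25.213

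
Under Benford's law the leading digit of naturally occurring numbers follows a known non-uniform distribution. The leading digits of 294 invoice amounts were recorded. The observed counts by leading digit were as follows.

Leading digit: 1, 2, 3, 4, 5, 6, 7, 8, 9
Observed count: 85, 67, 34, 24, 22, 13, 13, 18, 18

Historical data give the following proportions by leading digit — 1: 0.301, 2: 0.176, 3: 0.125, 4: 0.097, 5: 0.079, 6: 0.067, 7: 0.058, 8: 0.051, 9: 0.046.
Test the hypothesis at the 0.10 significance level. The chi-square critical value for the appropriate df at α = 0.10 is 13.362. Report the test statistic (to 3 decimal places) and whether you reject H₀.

Expected counts E_i = n·p_i: 294×0.301 = 88.494, 294×0.176 = 51.744, 294×0.125 = 36.75, 294×0.097 = 28.518, 294×0.079 = 23.226, 294×0.067 = 19.698, 294×0.058 = 17.052, 294×0.051 = 14.994, 294×0.046 = 13.524.
1: (85 − 88.494)²/88.494 = 12.208036/88.494 = 0.1380
2: (67 − 51.744)²/51.744 = 232.745536/51.744 = 4.4980
3: (34 − 36.75)²/36.75 = 7.5625/36.75 = 0.2058
4: (24 − 28.518)²/28.518 = 20.412324/28.518 = 0.7158
5: (22 − 23.226)²/23.226 = 1.503076/23.226 = 0.0647
6: (13 − 19.698)²/19.698 = 44.863204/19.698 = 2.2776
7: (13 − 17.052)²/17.052 = 16.418704/17.052 = 0.9629
8: (18 − 14.994)²/14.994 = 9.036036/14.994 = 0.6026
9: (18 − 13.524)²/13.524 = 20.034576/13.524 = 1.4814
Sum = 10.947
df = 8. Since 10.947 < 13.362, we do not reject H₀.

10.947; do not reject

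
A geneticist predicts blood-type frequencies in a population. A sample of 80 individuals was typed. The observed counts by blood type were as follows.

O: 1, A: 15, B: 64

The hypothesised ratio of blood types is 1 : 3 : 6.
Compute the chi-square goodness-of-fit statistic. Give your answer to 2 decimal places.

14.83

Ratio total = 10. Expected counts: 80×1/10 = 8, 80×3/10 = 24, 80×6/10 = 48.
cat         O        E   (O−E)²/E
O           1        8      6.125
A          15       24      3.375
B          64       48      5.333
Sum = 14.83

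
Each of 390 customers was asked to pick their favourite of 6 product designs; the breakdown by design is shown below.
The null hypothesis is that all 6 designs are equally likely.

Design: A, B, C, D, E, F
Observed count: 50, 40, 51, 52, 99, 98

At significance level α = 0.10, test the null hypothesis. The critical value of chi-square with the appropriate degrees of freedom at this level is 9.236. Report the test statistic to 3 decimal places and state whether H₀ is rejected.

53.231; reject

Under H₀ each category has probability 1/6, so each expected count is 390/6 = 65.
A: (50 − 65)²/65 = 225/65 = 3.4615
B: (40 − 65)²/65 = 625/65 = 9.6154
C: (51 − 65)²/65 = 196/65 = 3.0154
D: (52 − 65)²/65 = 169/65 = 2.6000
E: (99 − 65)²/65 = 1156/65 = 17.7846
F: (98 − 65)²/65 = 1089/65 = 16.7538
Sum = 53.231
df = 5. Since 53.231 > 9.236, we reject H₀.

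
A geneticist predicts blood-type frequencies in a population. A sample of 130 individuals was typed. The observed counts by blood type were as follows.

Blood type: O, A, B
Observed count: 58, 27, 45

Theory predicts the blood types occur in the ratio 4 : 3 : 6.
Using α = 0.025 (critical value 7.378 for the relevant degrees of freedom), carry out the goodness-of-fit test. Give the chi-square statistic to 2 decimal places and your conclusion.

Ratio total = 13. Expected counts: 130×4/13 = 40, 130×3/13 = 30, 130×6/13 = 60.
O: (58 − 40)²/40 = 324/40 = 8.100
A: (27 − 30)²/30 = 9/30 = 0.300
B: (45 − 60)²/60 = 225/60 = 3.750
Sum = 12.15
df = 2. Since 12.15 > 7.378, we reject H₀.

12.15; reject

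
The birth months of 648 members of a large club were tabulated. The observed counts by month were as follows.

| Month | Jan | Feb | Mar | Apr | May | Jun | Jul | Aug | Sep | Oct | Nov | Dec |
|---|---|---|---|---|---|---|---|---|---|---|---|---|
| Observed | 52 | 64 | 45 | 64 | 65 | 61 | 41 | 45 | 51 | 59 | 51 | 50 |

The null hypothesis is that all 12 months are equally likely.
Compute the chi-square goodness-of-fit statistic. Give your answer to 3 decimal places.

14.148

Expected count for each of the 12 categories: 648/12 = 54.
χ² = (52−54)²/54 + (64−54)²/54 + (45−54)²/54 + (64−54)²/54 + (65−54)²/54 + (61−54)²/54 + (41−54)²/54 + (45−54)²/54 + (51−54)²/54 + (59−54)²/54 + (51−54)²/54 + (50−54)²/54
   = 0.0741 + 1.8519 + 1.5000 + 1.8519 + 2.2407 + 0.9074 + 3.1296 + 1.5000 + 0.1667 + 0.4630 + 0.1667 + 0.2963
Sum = 14.148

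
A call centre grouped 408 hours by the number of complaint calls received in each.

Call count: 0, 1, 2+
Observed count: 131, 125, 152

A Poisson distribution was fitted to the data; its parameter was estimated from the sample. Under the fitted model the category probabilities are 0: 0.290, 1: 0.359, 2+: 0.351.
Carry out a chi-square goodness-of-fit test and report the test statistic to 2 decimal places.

Expected counts E_i = n·p_i: 408×0.290 = 118.32, 408×0.359 = 146.472, 408×0.351 = 143.208.
0: (131 − 118.32)²/118.32 = 160.7824/118.32 = 1.359
1: (125 − 146.472)²/146.472 = 461.046784/146.472 = 3.148
2+: (152 − 143.208)²/143.208 = 77.299264/143.208 = 0.540
Sum = 5.05

5.05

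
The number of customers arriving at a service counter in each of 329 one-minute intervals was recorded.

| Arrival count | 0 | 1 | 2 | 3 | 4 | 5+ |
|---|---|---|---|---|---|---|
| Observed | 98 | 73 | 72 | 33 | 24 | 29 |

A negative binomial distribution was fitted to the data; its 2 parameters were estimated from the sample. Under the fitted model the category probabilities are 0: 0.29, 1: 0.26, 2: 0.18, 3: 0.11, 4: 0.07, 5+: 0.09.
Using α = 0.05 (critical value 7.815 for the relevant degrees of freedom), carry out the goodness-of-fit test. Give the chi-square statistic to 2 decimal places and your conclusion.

Expected counts E_i = n·p_i: 329×0.29 = 95.41, 329×0.26 = 85.54, 329×0.18 = 59.22, 329×0.11 = 36.19, 329×0.07 = 23.03, 329×0.09 = 29.61.
0: (98 − 95.41)²/95.41 = 6.7081/95.41 = 0.070
1: (73 − 85.54)²/85.54 = 157.2516/85.54 = 1.838
2: (72 − 59.22)²/59.22 = 163.3284/59.22 = 2.758
3: (33 − 36.19)²/36.19 = 10.1761/36.19 = 0.281
4: (24 − 23.03)²/23.03 = 0.9409/23.03 = 0.041
5+: (29 − 29.61)²/29.61 = 0.3721/29.61 = 0.013
Sum = 5.00
df = 3. Since 5.00 < 7.815, we do not reject H₀.

5.00; do not reject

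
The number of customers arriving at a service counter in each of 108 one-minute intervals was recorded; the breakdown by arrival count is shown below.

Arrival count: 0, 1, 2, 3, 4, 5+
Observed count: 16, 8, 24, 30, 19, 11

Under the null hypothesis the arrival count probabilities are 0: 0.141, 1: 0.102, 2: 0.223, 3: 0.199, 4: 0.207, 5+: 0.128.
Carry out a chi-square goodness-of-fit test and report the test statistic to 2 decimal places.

Expected counts E_i = n·p_i: 108×0.141 = 15.228, 108×0.102 = 11.016, 108×0.223 = 24.084, 108×0.199 = 21.492, 108×0.207 = 22.356, 108×0.128 = 13.824.
χ² = (16−15.228)²/15.228 + (8−11.016)²/11.016 + (24−24.084)²/24.084 + (30−21.492)²/21.492 + (19−22.356)²/22.356 + (11−13.824)²/13.824
   = 0.039 + 0.826 + 0.000 + 3.368 + 0.504 + 0.577
Sum = 5.31

5.31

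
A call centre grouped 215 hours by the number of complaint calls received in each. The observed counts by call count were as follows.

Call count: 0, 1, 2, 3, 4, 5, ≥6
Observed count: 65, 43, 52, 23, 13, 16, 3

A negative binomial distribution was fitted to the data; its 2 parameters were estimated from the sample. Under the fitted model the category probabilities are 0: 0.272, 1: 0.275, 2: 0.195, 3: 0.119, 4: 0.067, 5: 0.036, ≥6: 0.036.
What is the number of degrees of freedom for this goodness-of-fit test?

4

There are k = 7 categories and 2 parameters estimated from the data, so df = 7 − 1 − 2 = 4.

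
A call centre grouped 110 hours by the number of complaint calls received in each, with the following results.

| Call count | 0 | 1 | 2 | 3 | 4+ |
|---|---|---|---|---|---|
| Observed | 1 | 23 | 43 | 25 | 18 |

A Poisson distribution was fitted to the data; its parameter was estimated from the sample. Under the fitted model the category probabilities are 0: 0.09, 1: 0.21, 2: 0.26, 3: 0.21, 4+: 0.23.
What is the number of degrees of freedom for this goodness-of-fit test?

3

There are k = 5 categories and 1 parameter estimated from the data, so df = 5 − 1 − 1 = 3.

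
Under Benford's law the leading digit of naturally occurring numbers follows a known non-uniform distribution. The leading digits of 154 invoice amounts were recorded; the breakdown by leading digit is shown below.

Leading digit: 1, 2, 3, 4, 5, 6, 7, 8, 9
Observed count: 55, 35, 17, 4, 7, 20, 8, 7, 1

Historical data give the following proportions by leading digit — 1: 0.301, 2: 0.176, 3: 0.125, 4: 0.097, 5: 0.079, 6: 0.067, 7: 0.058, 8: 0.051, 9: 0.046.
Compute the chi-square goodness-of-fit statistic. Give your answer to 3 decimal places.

Expected counts E_i = n·p_i: 154×0.301 = 46.354, 154×0.176 = 27.104, 154×0.125 = 19.25, 154×0.097 = 14.938, 154×0.079 = 12.166, 154×0.067 = 10.318, 154×0.058 = 8.932, 154×0.051 = 7.854, 154×0.046 = 7.084.
χ² = (55−46.354)²/46.354 + (35−27.104)²/27.104 + (17−19.25)²/19.25 + (4−14.938)²/14.938 + (7−12.166)²/12.166 + (20−10.318)²/10.318 + (8−8.932)²/8.932 + (7−7.854)²/7.854 + (1−7.084)²/7.084
   = 1.6127 + 2.3003 + 0.2630 + 8.0091 + 2.1936 + 9.0852 + 0.0972 + 0.0929 + 5.2252
Sum = 28.879

28.879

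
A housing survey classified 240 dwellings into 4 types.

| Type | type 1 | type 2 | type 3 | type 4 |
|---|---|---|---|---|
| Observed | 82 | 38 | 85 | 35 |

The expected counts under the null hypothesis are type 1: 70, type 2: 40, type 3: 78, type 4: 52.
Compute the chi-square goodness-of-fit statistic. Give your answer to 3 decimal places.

χ² = (82−70)²/70 + (38−40)²/40 + (85−78)²/78 + (35−52)²/52
   = 2.0571 + 0.1000 + 0.6282 + 5.5577
Sum = 8.343

8.343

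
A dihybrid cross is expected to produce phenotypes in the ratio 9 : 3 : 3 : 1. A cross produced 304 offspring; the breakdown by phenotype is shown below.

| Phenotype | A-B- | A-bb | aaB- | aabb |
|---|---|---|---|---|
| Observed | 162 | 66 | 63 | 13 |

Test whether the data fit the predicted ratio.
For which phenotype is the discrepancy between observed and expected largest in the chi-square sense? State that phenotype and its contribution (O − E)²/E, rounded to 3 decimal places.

aabb, 1.895

Ratio total = 16. Expected counts: 304×9/16 = 171, 304×3/16 = 57, 304×3/16 = 57, 304×1/16 = 19.
cat         O        E   (O−E)²/E
A-B-      162      171     0.4737
A-bb       66       57     1.4211
aaB-       63       57     0.6316
aabb       13       19     1.8947
The largest term is for aabb: 1.895.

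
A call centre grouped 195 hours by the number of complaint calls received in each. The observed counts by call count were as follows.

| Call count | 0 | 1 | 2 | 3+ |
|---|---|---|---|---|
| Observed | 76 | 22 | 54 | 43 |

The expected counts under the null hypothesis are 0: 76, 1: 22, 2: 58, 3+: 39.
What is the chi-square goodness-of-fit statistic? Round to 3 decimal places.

0.686

cat         O        E   (O−E)²/E
0          76       76     0.0000
1          22       22     0.0000
2          54       58     0.2759
3+         43       39     0.4103
Sum = 0.686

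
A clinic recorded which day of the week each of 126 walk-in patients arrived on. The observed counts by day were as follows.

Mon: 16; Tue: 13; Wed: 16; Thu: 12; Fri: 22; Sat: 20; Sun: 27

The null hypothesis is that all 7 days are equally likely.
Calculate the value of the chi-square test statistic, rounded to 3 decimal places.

Under H₀ each category has probability 1/7, so each expected count is 126/7 = 18.
cat         O        E   (O−E)²/E
Mon        16       18     0.2222
Tue        13       18     1.3889
Wed        16       18     0.2222
Thu        12       18     2.0000
Fri        22       18     0.8889
Sat        20       18     0.2222
Sun        27       18     4.5000
Sum = 9.444

9.444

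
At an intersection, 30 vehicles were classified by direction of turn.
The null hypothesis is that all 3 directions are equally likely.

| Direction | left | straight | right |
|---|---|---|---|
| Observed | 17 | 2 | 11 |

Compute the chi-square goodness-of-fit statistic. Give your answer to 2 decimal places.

Expected count for each of the 3 categories: 30/3 = 10.
cat           O        E   (O−E)²/E
left         17       10      4.900
straight      2       10      6.400
right        11       10      0.100
Sum = 11.40

11.40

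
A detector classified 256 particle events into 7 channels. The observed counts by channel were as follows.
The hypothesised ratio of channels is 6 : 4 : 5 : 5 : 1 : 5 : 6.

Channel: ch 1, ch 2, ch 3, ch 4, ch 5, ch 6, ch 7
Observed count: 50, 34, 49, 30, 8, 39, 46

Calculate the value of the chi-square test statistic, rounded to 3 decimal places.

Ratio total = 32. Expected counts: 256×6/32 = 48, 256×4/32 = 32, 256×5/32 = 40, 256×5/32 = 40, 256×1/32 = 8, 256×5/32 = 40, 256×6/32 = 48.
cat         O        E   (O−E)²/E
ch 1       50       48     0.0833
ch 2       34       32     0.1250
ch 3       49       40     2.0250
ch 4       30       40     2.5000
ch 5        8        8     0.0000
ch 6       39       40     0.0250
ch 7       46       48     0.0833
Sum = 4.842

4.842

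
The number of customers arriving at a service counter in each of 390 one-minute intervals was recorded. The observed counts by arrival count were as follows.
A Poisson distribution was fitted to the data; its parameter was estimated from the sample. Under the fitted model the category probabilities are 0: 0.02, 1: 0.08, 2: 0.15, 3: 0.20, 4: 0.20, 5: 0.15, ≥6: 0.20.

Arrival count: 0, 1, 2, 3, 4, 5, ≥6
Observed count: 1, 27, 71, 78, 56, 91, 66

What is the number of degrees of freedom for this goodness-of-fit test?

5

There are k = 7 categories and 1 parameter estimated from the data, so df = 7 − 1 − 1 = 5.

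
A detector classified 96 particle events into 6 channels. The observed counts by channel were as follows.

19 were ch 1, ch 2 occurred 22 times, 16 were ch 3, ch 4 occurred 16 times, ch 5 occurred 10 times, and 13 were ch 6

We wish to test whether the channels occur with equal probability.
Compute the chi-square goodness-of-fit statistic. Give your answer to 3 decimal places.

5.625

Under H₀ each category has probability 1/6, so each expected count is 96/6 = 16.
cat         O        E   (O−E)²/E
ch 1       19       16     0.5625
ch 2       22       16     2.2500
ch 3       16       16     0.0000
ch 4       16       16     0.0000
ch 5       10       16     2.2500
ch 6       13       16     0.5625
Sum = 5.625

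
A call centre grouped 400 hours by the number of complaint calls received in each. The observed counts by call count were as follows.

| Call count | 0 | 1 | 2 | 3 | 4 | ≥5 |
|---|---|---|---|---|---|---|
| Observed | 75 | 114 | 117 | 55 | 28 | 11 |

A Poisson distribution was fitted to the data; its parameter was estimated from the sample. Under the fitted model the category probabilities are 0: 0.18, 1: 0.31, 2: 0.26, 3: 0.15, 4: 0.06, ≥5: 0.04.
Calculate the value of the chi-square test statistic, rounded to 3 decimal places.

5.202

Expected counts E_i = n·p_i: 400×0.18 = 72, 400×0.31 = 124, 400×0.26 = 104, 400×0.15 = 60, 400×0.06 = 24, 400×0.04 = 16.
χ² = (75−72)²/72 + (114−124)²/124 + (117−104)²/104 + (55−60)²/60 + (28−24)²/24 + (11−16)²/16
   = 0.1250 + 0.8065 + 1.6250 + 0.4167 + 0.6667 + 1.5625
Sum = 5.202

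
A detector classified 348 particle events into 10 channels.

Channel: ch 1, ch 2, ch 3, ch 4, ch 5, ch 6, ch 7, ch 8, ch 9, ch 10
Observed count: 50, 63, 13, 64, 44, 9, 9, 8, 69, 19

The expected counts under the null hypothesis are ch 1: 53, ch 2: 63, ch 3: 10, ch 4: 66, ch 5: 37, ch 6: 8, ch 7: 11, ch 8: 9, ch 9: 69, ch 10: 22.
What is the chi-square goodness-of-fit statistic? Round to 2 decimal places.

3.46

ch 1: (50 − 53)²/53 = 9/53 = 0.170
ch 2: (63 − 63)²/63 = 0/63 = 0.000
ch 3: (13 − 10)²/10 = 9/10 = 0.900
ch 4: (64 − 66)²/66 = 4/66 = 0.061
ch 5: (44 − 37)²/37 = 49/37 = 1.324
ch 6: (9 − 8)²/8 = 1/8 = 0.125
ch 7: (9 − 11)²/11 = 4/11 = 0.364
ch 8: (8 − 9)²/9 = 1/9 = 0.111
ch 9: (69 − 69)²/69 = 0/69 = 0.000
ch 10: (19 − 22)²/22 = 9/22 = 0.409
Sum = 3.46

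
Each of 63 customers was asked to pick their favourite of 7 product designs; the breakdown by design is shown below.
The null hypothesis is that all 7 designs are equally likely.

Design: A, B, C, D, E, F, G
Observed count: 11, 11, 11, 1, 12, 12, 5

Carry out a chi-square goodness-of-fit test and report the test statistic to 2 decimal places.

Under H₀ each category has probability 1/7, so each expected count is 63/7 = 9.
A: (11 − 9)²/9 = 4/9 = 0.444
B: (11 − 9)²/9 = 4/9 = 0.444
C: (11 − 9)²/9 = 4/9 = 0.444
D: (1 − 9)²/9 = 64/9 = 7.111
E: (12 − 9)²/9 = 9/9 = 1.000
F: (12 − 9)²/9 = 9/9 = 1.000
G: (5 − 9)²/9 = 16/9 = 1.778
Sum = 12.22

12.22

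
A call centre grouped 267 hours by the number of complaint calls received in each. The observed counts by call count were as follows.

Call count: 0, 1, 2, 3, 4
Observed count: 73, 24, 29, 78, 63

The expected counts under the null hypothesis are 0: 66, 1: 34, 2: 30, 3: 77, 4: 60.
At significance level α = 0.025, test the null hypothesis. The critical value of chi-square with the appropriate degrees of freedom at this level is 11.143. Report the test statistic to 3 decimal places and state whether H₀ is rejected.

3.880; do not reject

χ² = (73−66)²/66 + (24−34)²/34 + (29−30)²/30 + (78−77)²/77 + (63−60)²/60
   = 0.7424 + 2.9412 + 0.0333 + 0.0130 + 0.1500
Sum = 3.880
df = 4. Since 3.880 < 11.143, we do not reject H₀.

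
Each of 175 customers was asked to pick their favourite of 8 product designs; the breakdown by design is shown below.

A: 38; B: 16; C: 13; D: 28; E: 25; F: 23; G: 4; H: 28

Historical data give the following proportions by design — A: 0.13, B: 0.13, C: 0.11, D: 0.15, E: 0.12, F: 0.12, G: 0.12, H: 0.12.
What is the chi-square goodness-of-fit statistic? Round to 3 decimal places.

31.419

Expected counts E_i = n·p_i: 175×0.13 = 22.75, 175×0.13 = 22.75, 175×0.11 = 19.25, 175×0.15 = 26.25, 175×0.12 = 21, 175×0.12 = 21, 175×0.12 = 21, 175×0.12 = 21.
χ² = (38−22.75)²/22.75 + (16−22.75)²/22.75 + (13−19.25)²/19.25 + (28−26.25)²/26.25 + (25−21)²/21 + (23−21)²/21 + (4−21)²/21 + (28−21)²/21
   = 10.2225 + 2.0027 + 2.0292 + 0.1167 + 0.7619 + 0.1905 + 13.7619 + 2.3333
Sum = 31.419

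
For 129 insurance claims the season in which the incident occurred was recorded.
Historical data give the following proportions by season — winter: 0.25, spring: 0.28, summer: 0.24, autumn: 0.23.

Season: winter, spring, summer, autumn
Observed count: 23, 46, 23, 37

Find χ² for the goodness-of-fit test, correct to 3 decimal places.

9.213

Expected counts E_i = n·p_i: 129×0.25 = 32.25, 129×0.28 = 36.12, 129×0.24 = 30.96, 129×0.23 = 29.67.
cat         O        E   (O−E)²/E
winter     23    32.25     2.6531
spring     46    36.12     2.7025
summer     23    30.96     2.0466
autumn     37    29.67     1.8109
Sum = 9.213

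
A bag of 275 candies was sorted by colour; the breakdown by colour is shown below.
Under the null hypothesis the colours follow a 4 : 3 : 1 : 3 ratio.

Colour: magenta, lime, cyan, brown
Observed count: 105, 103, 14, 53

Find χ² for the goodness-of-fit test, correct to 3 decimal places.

21.997

Ratio total = 11. Expected counts: 275×4/11 = 100, 275×3/11 = 75, 275×1/11 = 25, 275×3/11 = 75.
cat          O        E   (O−E)²/E
magenta    105      100     0.2500
lime       103       75    10.4533
cyan        14       25     4.8400
brown       53       75     6.4533
Sum = 21.997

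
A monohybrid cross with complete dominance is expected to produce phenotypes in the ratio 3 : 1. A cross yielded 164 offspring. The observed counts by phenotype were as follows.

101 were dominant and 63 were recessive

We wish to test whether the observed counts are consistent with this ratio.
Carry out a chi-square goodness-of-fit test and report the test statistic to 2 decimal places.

Ratio total = 4. Expected counts: 164×3/4 = 123, 164×1/4 = 41.
dominant: (101 − 123)²/123 = 484/123 = 3.935
recessive: (63 − 41)²/41 = 484/41 = 11.805
Sum = 15.74

15.74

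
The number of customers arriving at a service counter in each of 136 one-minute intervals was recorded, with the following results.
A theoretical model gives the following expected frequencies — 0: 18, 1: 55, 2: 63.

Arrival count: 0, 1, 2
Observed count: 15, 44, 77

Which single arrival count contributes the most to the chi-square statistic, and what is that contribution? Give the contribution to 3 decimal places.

χ² = (15−18)²/18 + (44−55)²/55 + (77−63)²/63
   = 0.5000 + 2.2000 + 3.1111
The largest term is for 2: 3.111.

2, 3.111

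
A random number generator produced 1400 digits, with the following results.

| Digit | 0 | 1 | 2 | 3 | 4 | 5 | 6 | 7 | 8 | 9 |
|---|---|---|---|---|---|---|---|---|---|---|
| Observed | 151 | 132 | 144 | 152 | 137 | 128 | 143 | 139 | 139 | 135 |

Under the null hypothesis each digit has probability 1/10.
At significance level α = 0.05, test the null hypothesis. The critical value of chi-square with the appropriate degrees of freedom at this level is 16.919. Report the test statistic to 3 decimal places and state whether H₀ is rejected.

3.814; do not reject

Expected count for each of the 10 categories: 1400/10 = 140.
cat         O        E   (O−E)²/E
0         151      140     0.8643
1         132      140     0.4571
2         144      140     0.1143
3         152      140     1.0286
4         137      140     0.0643
5         128      140     1.0286
6         143      140     0.0643
7         139      140     0.0071
8         139      140     0.0071
9         135      140     0.1786
Sum = 3.814
df = 9. Since 3.814 < 16.919, we do not reject H₀.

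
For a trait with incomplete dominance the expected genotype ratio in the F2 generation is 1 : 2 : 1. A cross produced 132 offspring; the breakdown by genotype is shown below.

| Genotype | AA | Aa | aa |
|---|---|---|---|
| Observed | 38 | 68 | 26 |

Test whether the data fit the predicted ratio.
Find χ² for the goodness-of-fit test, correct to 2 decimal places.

Ratio total = 4. Expected counts: 132×1/4 = 33, 132×2/4 = 66, 132×1/4 = 33.
χ² = (38−33)²/33 + (68−66)²/66 + (26−33)²/33
   = 0.758 + 0.061 + 1.485
Sum = 2.30

2.30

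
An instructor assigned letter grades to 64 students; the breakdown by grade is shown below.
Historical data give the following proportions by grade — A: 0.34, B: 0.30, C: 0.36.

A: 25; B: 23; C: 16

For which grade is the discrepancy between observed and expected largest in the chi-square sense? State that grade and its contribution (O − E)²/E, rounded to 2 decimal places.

Expected counts E_i = n·p_i: 64×0.34 = 21.76, 64×0.30 = 19.2, 64×0.36 = 23.04.
A: (25 − 21.76)²/21.76 = 10.4976/21.76 = 0.482
B: (23 − 19.2)²/19.2 = 14.44/19.2 = 0.752
C: (16 − 23.04)²/23.04 = 49.5616/23.04 = 2.151
The largest term is for C: 2.15.

C, 2.15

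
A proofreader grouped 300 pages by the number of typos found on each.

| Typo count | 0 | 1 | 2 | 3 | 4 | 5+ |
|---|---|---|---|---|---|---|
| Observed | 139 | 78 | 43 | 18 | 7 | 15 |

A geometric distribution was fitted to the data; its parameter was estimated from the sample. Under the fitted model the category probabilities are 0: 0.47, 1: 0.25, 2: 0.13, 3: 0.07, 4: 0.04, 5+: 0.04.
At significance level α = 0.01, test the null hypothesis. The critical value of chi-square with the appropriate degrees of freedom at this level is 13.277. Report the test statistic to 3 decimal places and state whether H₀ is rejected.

Expected counts E_i = n·p_i: 300×0.47 = 141, 300×0.25 = 75, 300×0.13 = 39, 300×0.07 = 21, 300×0.04 = 12, 300×0.04 = 12.
cat         O        E   (O−E)²/E
0         139      141     0.0284
1          78       75     0.1200
2          43       39     0.4103
3          18       21     0.4286
4           7       12     2.0833
5+         15       12     0.7500
Sum = 3.821
df = 4. Since 3.821 < 13.277, we do not reject H₀.

3.821; do not reject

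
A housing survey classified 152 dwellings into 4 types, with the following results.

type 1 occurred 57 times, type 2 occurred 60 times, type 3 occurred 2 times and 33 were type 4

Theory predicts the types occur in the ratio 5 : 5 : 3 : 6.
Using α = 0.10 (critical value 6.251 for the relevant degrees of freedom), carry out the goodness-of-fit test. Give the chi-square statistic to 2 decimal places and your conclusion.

Ratio total = 19. Expected counts: 152×5/19 = 40, 152×5/19 = 40, 152×3/19 = 24, 152×6/19 = 48.
cat         O        E   (O−E)²/E
type 1     57       40      7.225
type 2     60       40     10.000
type 3      2       24     20.167
type 4     33       48      4.688
Sum = 42.08
df = 3. Since 42.08 > 6.251, we reject H₀.

42.08; reject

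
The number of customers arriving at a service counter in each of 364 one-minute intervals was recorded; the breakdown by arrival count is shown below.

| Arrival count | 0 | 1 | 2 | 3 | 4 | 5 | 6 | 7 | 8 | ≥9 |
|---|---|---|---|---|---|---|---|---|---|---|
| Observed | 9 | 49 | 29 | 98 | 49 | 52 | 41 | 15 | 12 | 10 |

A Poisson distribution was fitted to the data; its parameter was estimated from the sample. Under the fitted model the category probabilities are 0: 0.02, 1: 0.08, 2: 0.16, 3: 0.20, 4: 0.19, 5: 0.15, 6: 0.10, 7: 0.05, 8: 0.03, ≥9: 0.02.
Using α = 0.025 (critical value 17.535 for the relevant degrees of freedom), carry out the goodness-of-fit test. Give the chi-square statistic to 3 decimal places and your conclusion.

Expected counts E_i = n·p_i: 364×0.02 = 7.28, 364×0.08 = 29.12, 364×0.16 = 58.24, 364×0.20 = 72.8, 364×0.19 = 69.16, 364×0.15 = 54.6, 364×0.10 = 36.4, 364×0.05 = 18.2, 364×0.03 = 10.92, 364×0.02 = 7.28.
χ² = (9−7.28)²/7.28 + (49−29.12)²/29.12 + (29−58.24)²/58.24 + (98−72.8)²/72.8 + (49−69.16)²/69.16 + (52−54.6)²/54.6 + (41−36.4)²/36.4 + (15−18.2)²/18.2 + (12−10.92)²/10.92 + (10−7.28)²/7.28
   = 0.4064 + 13.5719 + 14.6802 + 8.7231 + 5.8766 + 0.1238 + 0.5813 + 0.5626 + 0.1068 + 1.0163
Sum = 45.649
df = 8. Since 45.649 > 17.535, we reject H₀.

45.649; reject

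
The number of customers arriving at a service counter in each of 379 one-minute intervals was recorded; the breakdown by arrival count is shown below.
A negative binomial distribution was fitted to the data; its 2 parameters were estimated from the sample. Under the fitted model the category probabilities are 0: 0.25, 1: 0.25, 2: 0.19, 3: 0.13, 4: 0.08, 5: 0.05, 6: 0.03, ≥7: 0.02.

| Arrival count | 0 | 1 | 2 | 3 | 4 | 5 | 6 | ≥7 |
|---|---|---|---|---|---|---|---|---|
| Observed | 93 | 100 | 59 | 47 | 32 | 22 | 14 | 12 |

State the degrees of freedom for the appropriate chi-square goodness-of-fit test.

5

There are k = 8 categories and 2 parameters estimated from the data, so df = 8 − 1 − 2 = 5.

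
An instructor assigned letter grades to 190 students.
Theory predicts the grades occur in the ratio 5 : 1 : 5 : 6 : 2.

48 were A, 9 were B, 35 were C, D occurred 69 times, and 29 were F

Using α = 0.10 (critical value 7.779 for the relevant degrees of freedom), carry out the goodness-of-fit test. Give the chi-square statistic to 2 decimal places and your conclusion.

10.08; reject

Ratio total = 19. Expected counts: 190×5/19 = 50, 190×1/19 = 10, 190×5/19 = 50, 190×6/19 = 60, 190×2/19 = 20.
A: (48 − 50)²/50 = 4/50 = 0.080
B: (9 − 10)²/10 = 1/10 = 0.100
C: (35 − 50)²/50 = 225/50 = 4.500
D: (69 − 60)²/60 = 81/60 = 1.350
F: (29 − 20)²/20 = 81/20 = 4.050
Sum = 10.08
df = 4. Since 10.08 > 7.779, we reject H₀.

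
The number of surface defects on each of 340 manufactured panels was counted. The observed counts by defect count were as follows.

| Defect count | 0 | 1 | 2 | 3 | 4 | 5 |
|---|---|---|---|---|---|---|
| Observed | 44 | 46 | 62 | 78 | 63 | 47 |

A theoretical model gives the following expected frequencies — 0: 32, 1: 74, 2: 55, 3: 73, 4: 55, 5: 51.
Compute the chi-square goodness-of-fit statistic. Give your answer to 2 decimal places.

cat         O        E   (O−E)²/E
0          44       32      4.500
1          46       74     10.595
2          62       55      0.891
3          78       73      0.342
4          63       55      1.164
5          47       51      0.314
Sum = 17.81

17.81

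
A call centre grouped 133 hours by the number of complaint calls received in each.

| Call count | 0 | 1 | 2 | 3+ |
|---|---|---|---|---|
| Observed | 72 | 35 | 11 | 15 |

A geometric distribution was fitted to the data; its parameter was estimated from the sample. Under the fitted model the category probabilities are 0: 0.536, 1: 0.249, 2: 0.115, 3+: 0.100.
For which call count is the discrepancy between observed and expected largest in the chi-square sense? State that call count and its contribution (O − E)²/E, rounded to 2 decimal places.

Expected counts E_i = n·p_i: 133×0.536 = 71.288, 133×0.249 = 33.117, 133×0.115 = 15.295, 133×0.100 = 13.3.
0: (72 − 71.288)²/71.288 = 0.506944/71.288 = 0.007
1: (35 − 33.117)²/33.117 = 3.545689/33.117 = 0.107
2: (11 − 15.295)²/15.295 = 18.447025/15.295 = 1.206
3+: (15 − 13.3)²/13.3 = 2.89/13.3 = 0.217
The largest term is for 2: 1.21.

2, 1.21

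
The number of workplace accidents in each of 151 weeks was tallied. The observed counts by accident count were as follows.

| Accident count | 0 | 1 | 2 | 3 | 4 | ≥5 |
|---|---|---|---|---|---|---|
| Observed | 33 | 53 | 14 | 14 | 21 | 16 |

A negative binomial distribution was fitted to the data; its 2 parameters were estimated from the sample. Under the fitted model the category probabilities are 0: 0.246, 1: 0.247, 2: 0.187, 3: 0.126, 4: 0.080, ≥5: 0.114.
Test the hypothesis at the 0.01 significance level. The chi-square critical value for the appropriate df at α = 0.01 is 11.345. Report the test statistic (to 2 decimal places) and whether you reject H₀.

22.25; reject

Expected counts E_i = n·p_i: 151×0.246 = 37.146, 151×0.247 = 37.297, 151×0.187 = 28.237, 151×0.126 = 19.026, 151×0.080 = 12.08, 151×0.114 = 17.214.
0: (33 − 37.146)²/37.146 = 17.189316/37.146 = 0.463
1: (53 − 37.297)²/37.297 = 246.584209/37.297 = 6.611
2: (14 − 28.237)²/28.237 = 202.692169/28.237 = 7.178
3: (14 − 19.026)²/19.026 = 25.260676/19.026 = 1.328
4: (21 − 12.08)²/12.08 = 79.5664/12.08 = 6.587
≥5: (16 − 17.214)²/17.214 = 1.473796/17.214 = 0.086
Sum = 22.25
df = 3. Since 22.25 > 11.345, we reject H₀.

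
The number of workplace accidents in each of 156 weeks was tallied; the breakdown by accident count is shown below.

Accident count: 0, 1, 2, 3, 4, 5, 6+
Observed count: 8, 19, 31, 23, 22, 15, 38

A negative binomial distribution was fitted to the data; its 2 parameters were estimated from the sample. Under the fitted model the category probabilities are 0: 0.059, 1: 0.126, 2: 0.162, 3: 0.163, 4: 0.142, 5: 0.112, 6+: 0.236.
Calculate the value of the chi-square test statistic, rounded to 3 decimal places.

Expected counts E_i = n·p_i: 156×0.059 = 9.204, 156×0.126 = 19.656, 156×0.162 = 25.272, 156×0.163 = 25.428, 156×0.142 = 22.152, 156×0.112 = 17.472, 156×0.236 = 36.816.
0: (8 − 9.204)²/9.204 = 1.449616/9.204 = 0.1575
1: (19 − 19.656)²/19.656 = 0.430336/19.656 = 0.0219
2: (31 − 25.272)²/25.272 = 32.809984/25.272 = 1.2983
3: (23 − 25.428)²/25.428 = 5.895184/25.428 = 0.2318
4: (22 − 22.152)²/22.152 = 0.023104/22.152 = 0.0010
5: (15 − 17.472)²/17.472 = 6.110784/17.472 = 0.3497
6+: (38 − 36.816)²/36.816 = 1.401856/36.816 = 0.0381
Sum = 2.098

2.098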